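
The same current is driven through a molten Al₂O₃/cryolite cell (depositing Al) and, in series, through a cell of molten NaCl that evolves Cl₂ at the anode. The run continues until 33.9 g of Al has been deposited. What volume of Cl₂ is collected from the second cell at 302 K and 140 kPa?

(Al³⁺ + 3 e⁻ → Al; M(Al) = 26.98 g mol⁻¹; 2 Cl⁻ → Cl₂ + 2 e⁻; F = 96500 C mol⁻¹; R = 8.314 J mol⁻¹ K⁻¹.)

n(Al) = 33.9 / 26.98 = 1.256 mol, so n(e⁻) = 3 × 1.256 = 3.769 mol.
The cells are in series, so the same 3.769 mol of electrons passes through the second cell.
2 Cl⁻ → Cl₂ + 2 e⁻ — 2 mol e⁻ per mol Cl₂, so n(Cl₂) = 3.769/2 = 1.885 mol.
V = nRT/P = (1.885 × 8.314 × 302) / (140 × 10³) = 0.0338 m³ = 33.8 L.

33.8 L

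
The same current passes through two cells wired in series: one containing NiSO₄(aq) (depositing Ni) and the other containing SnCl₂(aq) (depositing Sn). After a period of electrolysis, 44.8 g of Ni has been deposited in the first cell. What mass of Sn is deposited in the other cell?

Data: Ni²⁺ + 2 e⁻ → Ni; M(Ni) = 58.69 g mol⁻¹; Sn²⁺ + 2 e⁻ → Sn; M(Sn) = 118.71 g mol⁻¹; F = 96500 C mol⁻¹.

90.6 g

n(Ni) = 44.8 / 58.69 = 0.7633 mol.
Since Ni²⁺ + 2 e⁻ → Ni, n(e⁻) passed = 2 × 0.7633 = 1.527 mol.
Cells in series carry the same charge, so the same 1.527 mol of electrons passes through cell 2.
Sn²⁺ + 2 e⁻ → Sn, so n(Sn) = 1.527 / 2 = 0.7633 mol.
m(Sn) = 0.7633 × 118.71 = 90.6 g.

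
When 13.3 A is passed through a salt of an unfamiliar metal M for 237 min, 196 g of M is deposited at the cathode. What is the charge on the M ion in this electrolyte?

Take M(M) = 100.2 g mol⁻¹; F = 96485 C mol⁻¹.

Q = I·t = 13.30 A × 14220 s = 189100 C, so n(e⁻) = 189100/96485 = 1.960 mol.
n(M) deposited = 196 / 100.2 = 1.956 mol.
Electrons per atom = n(e⁻)/n(M) = 1.960 / 1.956 = 1.00 ≈ 1, so the ion is M⁺.

+1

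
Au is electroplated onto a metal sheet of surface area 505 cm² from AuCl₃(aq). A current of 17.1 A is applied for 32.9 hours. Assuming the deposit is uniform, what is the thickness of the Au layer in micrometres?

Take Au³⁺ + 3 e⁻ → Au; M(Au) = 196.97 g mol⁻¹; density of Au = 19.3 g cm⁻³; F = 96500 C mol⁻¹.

1410 μm

Q = I·t = 17.10 × 118440 = 2025000 C; n(e⁻) = 20.99 mol.
n(Au) = n(e⁻)/3 = 6.996 mol, so m = 6.996 × 196.97 = 1378 g.
Volume = m/ρ = 1378 / 19.3 = 71.40 cm³.
Thickness = V/A = 71.40 / 505 = 0.141 cm = 1410 μm.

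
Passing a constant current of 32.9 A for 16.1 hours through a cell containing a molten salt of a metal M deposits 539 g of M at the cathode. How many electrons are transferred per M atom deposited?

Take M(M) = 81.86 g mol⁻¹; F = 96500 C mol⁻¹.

3

Q = I·t = 32.90 A × 57960 s = 1907000 C, so n(e⁻) = 1907000/96500 = 19.76 mol.
n(M) deposited = 539 / 81.86 = 6.584 mol.
Electrons per atom = n(e⁻)/n(M) = 19.76 / 6.584 = 3.00 ≈ 3, so the ion is M³⁺.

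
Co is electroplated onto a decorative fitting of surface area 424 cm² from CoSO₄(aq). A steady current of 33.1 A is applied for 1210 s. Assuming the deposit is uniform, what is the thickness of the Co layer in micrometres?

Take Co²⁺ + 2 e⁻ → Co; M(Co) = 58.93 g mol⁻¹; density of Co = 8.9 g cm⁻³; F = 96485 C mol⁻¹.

32.4 μm

Q = I·t = 33.10 × 1210.0 = 40050 C; n(e⁻) = 0.4151 mol.
n(Co) = n(e⁻)/2 = 0.2076 mol, so m = 0.2076 × 58.93 = 12.23 g.
Volume = m/ρ = 12.23 / 8.9 = 1.374 cm³.
Thickness = V/A = 1.374 / 424 = 0.00324 cm = 32.4 μm.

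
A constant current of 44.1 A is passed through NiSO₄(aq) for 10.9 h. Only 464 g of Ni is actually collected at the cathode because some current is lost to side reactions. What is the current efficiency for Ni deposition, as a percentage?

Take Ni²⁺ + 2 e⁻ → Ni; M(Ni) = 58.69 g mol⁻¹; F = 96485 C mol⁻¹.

88.2 %

Q = I·t = 44.10 × 39240 = 1730000 C; n(e⁻) = 1730000/96485 = 17.94 mol.
Theoretical n(Ni) = n(e⁻)/2 = 8.968 mol, i.e. m_theo = 8.968 × 58.69 = 526.3 g.
Efficiency = m_actual / m_theo = 464 / 526.3 = 88.2 %.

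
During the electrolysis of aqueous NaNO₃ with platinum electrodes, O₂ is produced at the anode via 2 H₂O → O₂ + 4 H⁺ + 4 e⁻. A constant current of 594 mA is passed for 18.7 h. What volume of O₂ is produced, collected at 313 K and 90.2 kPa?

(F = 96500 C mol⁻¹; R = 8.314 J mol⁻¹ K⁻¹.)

2.99 L

Q = I·t = 0.5940 A × 67320 s = 39990 C.
n(e⁻) = Q/F = 39990 / 96500 = 0.4144 mol.
4 electrons are transferred per O₂ molecule, so n(O₂) = 0.4144 / 4 = 0.1036 mol.
V = nRT/P = (0.1036 × 8.314 × 313) / (90.2 × 10³ Pa) = 0.00299 m³ = 2.99 L.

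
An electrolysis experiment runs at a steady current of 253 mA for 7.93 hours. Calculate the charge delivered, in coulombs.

7220 C

Q = I·t = 0.2530 A × 28548 s = 7220 C.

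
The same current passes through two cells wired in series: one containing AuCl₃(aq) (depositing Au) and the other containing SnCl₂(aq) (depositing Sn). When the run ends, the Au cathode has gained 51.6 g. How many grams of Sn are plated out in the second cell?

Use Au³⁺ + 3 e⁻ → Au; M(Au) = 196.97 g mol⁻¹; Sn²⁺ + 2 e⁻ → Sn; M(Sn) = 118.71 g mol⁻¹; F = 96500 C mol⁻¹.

46.6 g

n(Au) = 51.6 / 196.97 = 0.2620 mol.
Since Au³⁺ + 3 e⁻ → Au, n(e⁻) passed = 3 × 0.2620 = 0.7859 mol.
Cells in series carry the same charge, so the same 0.7859 mol of electrons passes through cell 2.
Sn²⁺ + 2 e⁻ → Sn, so n(Sn) = 0.7859 / 2 = 0.3930 mol.
m(Sn) = 0.3930 × 118.71 = 46.6 g.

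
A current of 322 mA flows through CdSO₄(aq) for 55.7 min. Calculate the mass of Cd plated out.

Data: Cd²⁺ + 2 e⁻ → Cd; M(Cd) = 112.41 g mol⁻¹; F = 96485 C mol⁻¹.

Q = I·t = 0.3220 A × 3342.0 s = 1076 C.
n(e⁻) = Q/F = 1076 / 96485 = 0.01115 mol.
Cd²⁺ + 2 e⁻ → Cd, so n(Cd) = n(e⁻)/2 = 0.005577 mol.
m = n·M = 0.005577 × 112.41 = 0.627 g.

0.627 g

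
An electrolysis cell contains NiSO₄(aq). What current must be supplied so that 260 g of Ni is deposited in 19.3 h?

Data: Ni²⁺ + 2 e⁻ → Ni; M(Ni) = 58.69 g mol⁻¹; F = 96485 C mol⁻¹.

n(Ni) = 260 / 58.69 = 4.430 mol.
n(e⁻) = 2 × 4.430 = 8.860 mol.
Q = n(e⁻)·F = 8.860 × 96485 = 854900 C.
I = Q/t = 854900 / 69480 s = 12.3 A.

12.3 A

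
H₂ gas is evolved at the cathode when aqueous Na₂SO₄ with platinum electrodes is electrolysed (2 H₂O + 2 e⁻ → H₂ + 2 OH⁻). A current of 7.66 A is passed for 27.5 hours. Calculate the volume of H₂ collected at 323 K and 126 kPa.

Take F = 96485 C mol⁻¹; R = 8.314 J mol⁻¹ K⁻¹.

Q = I·t = 7.660 A × 99000 s = 758300 C.
n(e⁻) = Q/F = 758300 / 96485 = 7.860 mol.
2 electrons are transferred per H₂ molecule, so n(H₂) = 7.860 / 2 = 3.930 mol.
V = nRT/P = (3.930 × 8.314 × 323) / (126 × 10³ Pa) = 0.0838 m³ = 83.8 L.

83.8 L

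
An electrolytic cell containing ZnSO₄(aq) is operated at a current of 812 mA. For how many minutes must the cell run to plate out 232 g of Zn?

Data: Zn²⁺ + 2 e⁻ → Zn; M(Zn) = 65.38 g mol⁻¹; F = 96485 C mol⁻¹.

14100 min

n(Zn) = m/M = 232 / 65.38 = 3.548 mol.
Each Zn atom requires 2 electrons, so n(e⁻) = 2 × 3.548 = 7.097 mol.
Q = n(e⁻)·F = 7.097 × 96485 = 684800 C.
t = Q/I = 684800 / 0.8120 A = 843300 s = 14100 min.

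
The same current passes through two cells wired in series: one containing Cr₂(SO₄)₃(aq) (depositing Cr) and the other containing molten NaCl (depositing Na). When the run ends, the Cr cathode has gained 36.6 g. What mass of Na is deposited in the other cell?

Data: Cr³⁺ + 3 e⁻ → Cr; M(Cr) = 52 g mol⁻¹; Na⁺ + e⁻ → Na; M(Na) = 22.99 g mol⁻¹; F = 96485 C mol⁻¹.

48.5 g

n(Cr) = 36.6 / 52 = 0.7038 mol.
Since Cr³⁺ + 3 e⁻ → Cr, n(e⁻) passed = 3 × 0.7038 = 2.112 mol.
Cells in series carry the same charge, so the same 2.112 mol of electrons passes through cell 2.
Na⁺ + e⁻ → Na, so n(Na) = 2.112 / 1 = 2.112 mol.
m(Na) = 2.112 × 22.99 = 48.5 g.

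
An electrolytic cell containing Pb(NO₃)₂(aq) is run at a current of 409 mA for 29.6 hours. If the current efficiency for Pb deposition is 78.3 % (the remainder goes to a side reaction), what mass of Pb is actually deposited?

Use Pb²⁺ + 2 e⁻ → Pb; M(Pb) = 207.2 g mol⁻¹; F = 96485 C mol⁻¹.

Q = I·t = 0.4090 × 106560 = 43580 C.
n(e⁻) = 43580/96485 = 0.4517 mol; theoretically n(Pb) = 0.4517/2 = 0.2259 mol, m_theo = 46.80 g.
At 78.3 % efficiency, m_actual = 0.783 × 46.80 = 36.6 g.

36.6 g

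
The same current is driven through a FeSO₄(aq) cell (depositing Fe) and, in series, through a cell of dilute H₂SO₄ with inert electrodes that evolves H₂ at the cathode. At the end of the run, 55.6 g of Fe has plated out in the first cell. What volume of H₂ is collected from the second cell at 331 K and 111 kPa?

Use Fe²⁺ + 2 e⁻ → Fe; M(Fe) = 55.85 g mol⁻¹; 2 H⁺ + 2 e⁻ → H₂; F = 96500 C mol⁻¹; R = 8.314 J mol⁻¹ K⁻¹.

n(Fe) = 55.6 / 55.85 = 0.9955 mol, so n(e⁻) = 2 × 0.9955 = 1.991 mol.
The cells are in series, so the same 1.991 mol of electrons passes through the second cell.
2 H⁺ + 2 e⁻ → H₂ — 2 mol e⁻ per mol H₂, so n(H₂) = 1.991/2 = 0.9955 mol.
V = nRT/P = (0.9955 × 8.314 × 331) / (111 × 10³) = 0.0247 m³ = 24.7 L.

24.7 L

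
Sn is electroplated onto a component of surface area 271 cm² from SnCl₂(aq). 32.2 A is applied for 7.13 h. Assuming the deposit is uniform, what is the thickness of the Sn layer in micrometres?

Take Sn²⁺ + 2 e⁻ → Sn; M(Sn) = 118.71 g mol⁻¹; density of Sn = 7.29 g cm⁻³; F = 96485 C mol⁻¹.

Q = I·t = 32.20 × 25668 = 826500 C; n(e⁻) = 8.566 mol.
n(Sn) = n(e⁻)/2 = 4.283 mol, so m = 4.283 × 118.71 = 508.4 g.
Volume = m/ρ = 508.4 / 7.29 = 69.75 cm³.
Thickness = V/A = 69.75 / 271 = 0.257 cm = 2570 μm.

2570 μm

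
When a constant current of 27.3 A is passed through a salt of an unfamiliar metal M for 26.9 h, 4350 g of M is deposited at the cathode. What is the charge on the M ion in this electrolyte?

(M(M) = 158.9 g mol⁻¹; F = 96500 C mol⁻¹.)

+1

Q = I·t = 27.30 A × 96840 s = 2644000 C, so n(e⁻) = 2644000/96500 = 27.40 mol.
n(M) deposited = 4350 / 158.9 = 27.38 mol.
Electrons per atom = n(e⁻)/n(M) = 27.40 / 27.38 = 1.00 ≈ 1, so the ion is M⁺.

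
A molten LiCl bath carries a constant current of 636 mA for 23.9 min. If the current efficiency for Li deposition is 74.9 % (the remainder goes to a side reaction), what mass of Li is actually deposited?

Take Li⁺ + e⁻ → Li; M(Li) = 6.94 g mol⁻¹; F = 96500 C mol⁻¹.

Q = I·t = 0.6360 × 1434.0 = 912.0 C.
n(e⁻) = 912.0/96500 = 0.009451 mol; theoretically n(Li) = 0.009451/1 = 0.009451 mol, m_theo = 0.06559 g.
At 74.9 % efficiency, m_actual = 0.749 × 0.06559 = 0.0491 g.

0.0491 g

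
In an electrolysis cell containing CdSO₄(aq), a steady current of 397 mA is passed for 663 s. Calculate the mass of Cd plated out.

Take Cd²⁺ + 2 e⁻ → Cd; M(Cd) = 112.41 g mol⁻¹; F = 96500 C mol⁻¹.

0.153 g

Q = I·t = 0.3970 A × 663.00 s = 263.2 C.
n(e⁻) = Q/F = 263.2 / 96500 = 0.002728 mol.
Cd²⁺ + 2 e⁻ → Cd, so n(Cd) = n(e⁻)/2 = 0.001364 mol.
m = n·M = 0.001364 × 112.41 = 0.153 g.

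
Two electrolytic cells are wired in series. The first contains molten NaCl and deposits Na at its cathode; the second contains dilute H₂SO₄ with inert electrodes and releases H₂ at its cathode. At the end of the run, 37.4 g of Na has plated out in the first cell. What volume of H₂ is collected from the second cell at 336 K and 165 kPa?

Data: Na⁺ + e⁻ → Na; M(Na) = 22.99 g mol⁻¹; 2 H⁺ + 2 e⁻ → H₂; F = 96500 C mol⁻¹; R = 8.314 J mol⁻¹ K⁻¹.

n(Na) = 37.4 / 22.99 = 1.627 mol, so n(e⁻) = 1 × 1.627 = 1.627 mol.
The cells are in series, so the same 1.627 mol of electrons passes through the second cell.
2 H⁺ + 2 e⁻ → H₂ — 2 mol e⁻ per mol H₂, so n(H₂) = 1.627/2 = 0.8134 mol.
V = nRT/P = (0.8134 × 8.314 × 336) / (165 × 10³) = 0.0138 m³ = 13.8 L.

13.8 L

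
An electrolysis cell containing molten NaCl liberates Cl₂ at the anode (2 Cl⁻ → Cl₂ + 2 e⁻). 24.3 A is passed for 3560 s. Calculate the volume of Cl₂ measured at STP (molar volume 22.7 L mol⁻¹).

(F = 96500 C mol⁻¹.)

Q = I·t = 24.30 A × 3560.0 s = 86510 C.
n(e⁻) = Q/F = 86510 / 96500 = 0.8965 mol.
2 electrons are transferred per Cl₂ molecule, so n(Cl₂) = 0.8965 / 2 = 0.4482 mol.
V = n × V_m = 0.4482 × 22.7 = 10.2 L.

10.2 L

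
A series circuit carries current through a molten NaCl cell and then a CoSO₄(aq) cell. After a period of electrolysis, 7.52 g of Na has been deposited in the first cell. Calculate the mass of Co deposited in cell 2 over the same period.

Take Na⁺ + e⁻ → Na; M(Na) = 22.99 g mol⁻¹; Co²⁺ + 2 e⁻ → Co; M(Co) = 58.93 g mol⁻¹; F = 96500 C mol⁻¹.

n(Na) = 7.52 / 22.99 = 0.3271 mol.
Since Na⁺ + e⁻ → Na, n(e⁻) passed = 1 × 0.3271 = 0.3271 mol.
Cells in series carry the same charge, so the same 0.3271 mol of electrons passes through cell 2.
Co²⁺ + 2 e⁻ → Co, so n(Co) = 0.3271 / 2 = 0.1635 mol.
m(Co) = 0.1635 × 58.93 = 9.64 g.

9.64 g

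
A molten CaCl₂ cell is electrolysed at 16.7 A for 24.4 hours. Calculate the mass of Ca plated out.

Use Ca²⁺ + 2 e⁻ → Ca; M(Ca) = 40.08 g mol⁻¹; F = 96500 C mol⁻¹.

305 g

Q = I·t = 16.70 A × 87840 s = 1467000 C.
n(e⁻) = Q/F = 1467000 / 96500 = 15.20 mol.
Ca²⁺ + 2 e⁻ → Ca, so n(Ca) = n(e⁻)/2 = 7.601 mol.
m = n·M = 7.601 × 40.08 = 305 g.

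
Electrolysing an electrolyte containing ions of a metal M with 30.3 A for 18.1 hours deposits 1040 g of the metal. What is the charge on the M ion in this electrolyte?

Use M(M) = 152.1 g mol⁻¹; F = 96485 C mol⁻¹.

Q = I·t = 30.30 A × 65160 s = 1974000 C, so n(e⁻) = 1974000/96485 = 20.46 mol.
n(M) deposited = 1040 / 152.1 = 6.838 mol.
Electrons per atom = n(e⁻)/n(M) = 20.46 / 6.838 = 2.99 ≈ 3, so the ion is M³⁺.

+3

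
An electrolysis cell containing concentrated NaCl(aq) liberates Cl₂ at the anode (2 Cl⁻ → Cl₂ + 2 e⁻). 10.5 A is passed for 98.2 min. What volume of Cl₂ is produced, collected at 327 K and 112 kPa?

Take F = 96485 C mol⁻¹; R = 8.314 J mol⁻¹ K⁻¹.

7.78 L

Q = I·t = 10.50 A × 5892.0 s = 61870 C.
n(e⁻) = Q/F = 61870 / 96485 = 0.6412 mol.
2 electrons are transferred per Cl₂ molecule, so n(Cl₂) = 0.6412 / 2 = 0.3206 mol.
V = nRT/P = (0.3206 × 8.314 × 327) / (112 × 10³ Pa) = 0.00778 m³ = 7.78 L.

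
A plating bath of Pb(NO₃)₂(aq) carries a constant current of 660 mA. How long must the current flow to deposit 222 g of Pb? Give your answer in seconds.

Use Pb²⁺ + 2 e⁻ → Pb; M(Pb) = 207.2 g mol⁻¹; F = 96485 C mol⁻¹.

n(Pb) = m/M = 222 / 207.2 = 1.071 mol.
Each Pb atom requires 2 electrons, so n(e⁻) = 2 × 1.071 = 2.143 mol.
Q = n(e⁻)·F = 2.143 × 96485 = 206800 C.
t = Q/I = 206800 / 0.6600 A = 313300 s.

3.13 × 10⁵ s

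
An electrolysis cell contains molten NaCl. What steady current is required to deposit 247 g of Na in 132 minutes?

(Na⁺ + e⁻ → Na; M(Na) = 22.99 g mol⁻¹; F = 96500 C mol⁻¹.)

n(Na) = 247 / 22.99 = 10.74 mol.
n(e⁻) = 1 × 10.74 = 10.74 mol.
Q = n(e⁻)·F = 10.74 × 96500 = 1037000 C.
I = Q/t = 1037000 / 7920.0 s = 131 A.

131 A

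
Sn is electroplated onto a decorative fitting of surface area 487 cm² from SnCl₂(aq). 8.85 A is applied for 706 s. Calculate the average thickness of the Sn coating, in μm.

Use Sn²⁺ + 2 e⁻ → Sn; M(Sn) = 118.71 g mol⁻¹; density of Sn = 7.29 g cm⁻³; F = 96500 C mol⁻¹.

Q = I·t = 8.850 × 706.00 = 6248 C; n(e⁻) = 0.06475 mol.
n(Sn) = n(e⁻)/2 = 0.03237 mol, so m = 0.03237 × 118.71 = 3.843 g.
Volume = m/ρ = 3.843 / 7.29 = 0.5272 cm³.
Thickness = V/A = 0.5272 / 487 = 0.00108 cm = 10.8 μm.

10.8 μm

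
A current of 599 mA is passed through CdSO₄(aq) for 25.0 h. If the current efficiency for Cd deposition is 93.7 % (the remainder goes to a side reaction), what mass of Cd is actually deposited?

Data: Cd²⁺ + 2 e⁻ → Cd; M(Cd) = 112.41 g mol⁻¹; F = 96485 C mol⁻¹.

29.4 g

Q = I·t = 0.5990 × 90000 = 53910 C.
n(e⁻) = 53910/96485 = 0.5587 mol; theoretically n(Cd) = 0.5587/2 = 0.2794 mol, m_theo = 31.40 g.
At 93.7 % efficiency, m_actual = 0.937 × 31.40 = 29.4 g.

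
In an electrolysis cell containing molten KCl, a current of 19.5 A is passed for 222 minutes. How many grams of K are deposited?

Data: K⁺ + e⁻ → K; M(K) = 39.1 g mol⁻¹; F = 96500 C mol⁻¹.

105 g

Q = I·t = 19.50 A × 13320 s = 259700 C.
n(e⁻) = Q/F = 259700 / 96500 = 2.692 mol.
K⁺ + e⁻ → K, so n(K) = n(e⁻)/1 = 2.692 mol.
m = n·M = 2.692 × 39.1 = 105 g.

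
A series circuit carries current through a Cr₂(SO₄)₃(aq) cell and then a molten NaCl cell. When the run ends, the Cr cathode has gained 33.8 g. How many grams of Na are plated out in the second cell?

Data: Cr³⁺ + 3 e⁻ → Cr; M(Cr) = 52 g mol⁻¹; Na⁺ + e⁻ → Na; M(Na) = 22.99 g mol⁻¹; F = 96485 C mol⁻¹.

n(Cr) = 33.8 / 52 = 0.6500 mol.
Since Cr³⁺ + 3 e⁻ → Cr, n(e⁻) passed = 3 × 0.6500 = 1.950 mol.
Cells in series carry the same charge, so the same 1.950 mol of electrons passes through cell 2.
Na⁺ + e⁻ → Na, so n(Na) = 1.950 / 1 = 1.950 mol.
m(Na) = 1.950 × 22.99 = 44.8 g.

44.8 g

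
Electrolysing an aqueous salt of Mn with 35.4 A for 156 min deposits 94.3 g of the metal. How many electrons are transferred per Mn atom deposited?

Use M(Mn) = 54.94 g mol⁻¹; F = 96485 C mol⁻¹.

Q = I·t = 35.40 A × 9360.0 s = 331300 C, so n(e⁻) = 331300/96485 = 3.434 mol.
n(Mn) deposited = 94.3 / 54.94 = 1.716 mol.
Electrons per atom = n(e⁻)/n(Mn) = 3.434 / 1.716 = 2.00 ≈ 2, so the ion is Mn²⁺.

2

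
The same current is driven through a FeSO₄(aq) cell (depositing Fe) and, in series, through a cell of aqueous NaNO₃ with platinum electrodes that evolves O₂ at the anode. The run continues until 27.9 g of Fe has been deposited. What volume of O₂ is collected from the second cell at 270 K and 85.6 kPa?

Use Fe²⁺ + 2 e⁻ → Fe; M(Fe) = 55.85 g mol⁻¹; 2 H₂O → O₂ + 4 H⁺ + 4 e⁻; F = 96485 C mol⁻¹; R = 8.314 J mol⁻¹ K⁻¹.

n(Fe) = 27.9 / 55.85 = 0.4996 mol, so n(e⁻) = 2 × 0.4996 = 0.9991 mol.
The cells are in series, so the same 0.9991 mol of electrons passes through the second cell.
2 H₂O → O₂ + 4 H⁺ + 4 e⁻ — 4 mol e⁻ per mol O₂, so n(O₂) = 0.9991/4 = 0.2498 mol.
V = nRT/P = (0.2498 × 8.314 × 270) / (85.6 × 10³) = 0.00655 m³ = 6.55 L.

6.55 L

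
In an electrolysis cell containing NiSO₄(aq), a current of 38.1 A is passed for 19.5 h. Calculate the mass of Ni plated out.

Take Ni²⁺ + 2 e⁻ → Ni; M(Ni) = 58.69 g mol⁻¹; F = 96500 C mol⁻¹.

Q = I·t = 38.10 A × 70200 s = 2675000 C.
n(e⁻) = Q/F = 2675000 / 96500 = 27.72 mol.
Ni²⁺ + 2 e⁻ → Ni, so n(Ni) = n(e⁻)/2 = 13.86 mol.
m = n·M = 13.86 × 58.69 = 813 g.

813 g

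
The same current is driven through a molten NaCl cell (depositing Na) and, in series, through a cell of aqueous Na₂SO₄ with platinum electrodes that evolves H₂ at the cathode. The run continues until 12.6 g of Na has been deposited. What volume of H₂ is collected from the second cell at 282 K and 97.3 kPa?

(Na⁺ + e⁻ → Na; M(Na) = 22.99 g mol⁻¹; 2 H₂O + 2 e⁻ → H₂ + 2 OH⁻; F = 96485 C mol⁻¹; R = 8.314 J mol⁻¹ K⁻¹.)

6.60 L

n(Na) = 12.6 / 22.99 = 0.5481 mol, so n(e⁻) = 1 × 0.5481 = 0.5481 mol.
The cells are in series, so the same 0.5481 mol of electrons passes through the second cell.
2 H₂O + 2 e⁻ → H₂ + 2 OH⁻ — 2 mol e⁻ per mol H₂, so n(H₂) = 0.5481/2 = 0.2740 mol.
V = nRT/P = (0.2740 × 8.314 × 282) / (97.3 × 10³) = 0.00660 m³ = 6.60 L.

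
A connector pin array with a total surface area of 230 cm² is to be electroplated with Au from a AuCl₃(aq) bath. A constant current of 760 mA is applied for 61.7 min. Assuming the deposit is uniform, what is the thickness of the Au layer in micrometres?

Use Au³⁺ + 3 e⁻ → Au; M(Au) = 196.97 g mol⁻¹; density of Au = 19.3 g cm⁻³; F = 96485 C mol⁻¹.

Q = I·t = 0.7600 × 3702.0 = 2814 C; n(e⁻) = 0.02916 mol.
n(Au) = n(e⁻)/3 = 0.009720 mol, so m = 0.009720 × 196.97 = 1.915 g.
Volume = m/ρ = 1.915 / 19.3 = 0.09920 cm³.
Thickness = V/A = 0.09920 / 230 = 4.31 × 10⁻⁴ cm = 4.31 μm.

4.31 μm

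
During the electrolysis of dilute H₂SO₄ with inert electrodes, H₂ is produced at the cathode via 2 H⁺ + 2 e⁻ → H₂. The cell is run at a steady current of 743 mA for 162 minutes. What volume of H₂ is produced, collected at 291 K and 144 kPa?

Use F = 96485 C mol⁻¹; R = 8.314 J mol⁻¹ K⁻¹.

Q = I·t = 0.7430 A × 9720.0 s = 7222 C.
n(e⁻) = Q/F = 7222 / 96485 = 0.07485 mol.
2 electrons are transferred per H₂ molecule, so n(H₂) = 0.07485 / 2 = 0.03743 mol.
V = nRT/P = (0.03743 × 8.314 × 291) / (144 × 10³ Pa) = 6.29 × 10⁻⁴ m³ = 0.629 L.

0.629 L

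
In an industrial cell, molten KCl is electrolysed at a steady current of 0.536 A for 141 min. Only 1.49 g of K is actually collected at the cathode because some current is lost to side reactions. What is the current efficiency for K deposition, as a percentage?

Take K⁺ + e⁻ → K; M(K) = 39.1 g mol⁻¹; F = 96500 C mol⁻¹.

81.1 %

Q = I·t = 0.5360 × 8460.0 = 4535 C; n(e⁻) = 4535/96500 = 0.04699 mol.
Theoretical n(K) = n(e⁻)/1 = 0.04699 mol, i.e. m_theo = 0.04699 × 39.1 = 1.837 g.
Efficiency = m_actual / m_theo = 1.49 / 1.837 = 81.1 %.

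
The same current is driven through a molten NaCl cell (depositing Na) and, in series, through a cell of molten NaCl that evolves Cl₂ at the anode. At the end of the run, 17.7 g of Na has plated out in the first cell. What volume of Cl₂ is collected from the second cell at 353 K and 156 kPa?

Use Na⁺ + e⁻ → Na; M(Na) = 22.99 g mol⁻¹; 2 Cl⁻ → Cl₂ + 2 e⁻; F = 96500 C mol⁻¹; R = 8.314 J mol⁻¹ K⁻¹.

7.24 L

n(Na) = 17.7 / 22.99 = 0.7699 mol, so n(e⁻) = 1 × 0.7699 = 0.7699 mol.
The cells are in series, so the same 0.7699 mol of electrons passes through the second cell.
2 Cl⁻ → Cl₂ + 2 e⁻ — 2 mol e⁻ per mol Cl₂, so n(Cl₂) = 0.7699/2 = 0.3849 mol.
V = nRT/P = (0.3849 × 8.314 × 353) / (156 × 10³) = 0.00724 m³ = 7.24 L.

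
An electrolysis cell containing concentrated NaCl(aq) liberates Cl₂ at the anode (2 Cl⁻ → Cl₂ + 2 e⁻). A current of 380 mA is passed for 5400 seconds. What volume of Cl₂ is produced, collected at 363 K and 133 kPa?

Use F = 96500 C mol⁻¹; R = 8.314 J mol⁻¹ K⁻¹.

0.241 L

Q = I·t = 0.3800 A × 5400.0 s = 2052 C.
n(e⁻) = Q/F = 2052 / 96500 = 0.02126 mol.
2 electrons are transferred per Cl₂ molecule, so n(Cl₂) = 0.02126 / 2 = 0.01063 mol.
V = nRT/P = (0.01063 × 8.314 × 363) / (133 × 10³ Pa) = 2.41 × 10⁻⁴ m³ = 0.241 L.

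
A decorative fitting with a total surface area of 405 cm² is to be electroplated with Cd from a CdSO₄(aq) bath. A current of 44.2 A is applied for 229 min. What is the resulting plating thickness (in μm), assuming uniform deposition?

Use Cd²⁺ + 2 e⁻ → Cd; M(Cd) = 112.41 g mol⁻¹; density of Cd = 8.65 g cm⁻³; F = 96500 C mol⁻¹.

1010 μm

Q = I·t = 44.20 × 13740 = 607300 C; n(e⁻) = 6.293 mol.
n(Cd) = n(e⁻)/2 = 3.147 mol, so m = 3.147 × 112.41 = 353.7 g.
Volume = m/ρ = 353.7 / 8.65 = 40.89 cm³.
Thickness = V/A = 40.89 / 405 = 0.101 cm = 1010 μm.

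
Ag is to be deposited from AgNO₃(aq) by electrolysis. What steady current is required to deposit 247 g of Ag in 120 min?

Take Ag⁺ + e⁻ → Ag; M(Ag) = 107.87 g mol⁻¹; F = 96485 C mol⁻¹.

30.7 A

n(Ag) = 247 / 107.87 = 2.290 mol.
n(e⁻) = 1 × 2.290 = 2.290 mol.
Q = n(e⁻)·F = 2.290 × 96485 = 220900 C.
I = Q/t = 220900 / 7200.0 s = 30.7 A.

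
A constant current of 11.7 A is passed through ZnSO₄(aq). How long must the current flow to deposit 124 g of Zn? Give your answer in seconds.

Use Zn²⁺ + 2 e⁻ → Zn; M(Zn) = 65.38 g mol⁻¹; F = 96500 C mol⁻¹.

n(Zn) = m/M = 124 / 65.38 = 1.897 mol.
Each Zn atom requires 2 electrons, so n(e⁻) = 2 × 1.897 = 3.793 mol.
Q = n(e⁻)·F = 3.793 × 96500 = 366000 C.
t = Q/I = 366000 / 11.70 A = 31290 s.

31300 s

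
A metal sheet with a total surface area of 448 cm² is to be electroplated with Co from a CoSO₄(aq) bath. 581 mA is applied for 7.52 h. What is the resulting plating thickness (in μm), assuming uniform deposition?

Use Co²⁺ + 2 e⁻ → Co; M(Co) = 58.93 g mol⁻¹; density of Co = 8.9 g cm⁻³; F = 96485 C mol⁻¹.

Q = I·t = 0.5810 × 27072 = 15730 C; n(e⁻) = 0.1630 mol.
n(Co) = n(e⁻)/2 = 0.08151 mol, so m = 0.08151 × 58.93 = 4.803 g.
Volume = m/ρ = 4.803 / 8.9 = 0.5397 cm³.
Thickness = V/A = 0.5397 / 448 = 0.00120 cm = 12.0 μm.

12.0 μm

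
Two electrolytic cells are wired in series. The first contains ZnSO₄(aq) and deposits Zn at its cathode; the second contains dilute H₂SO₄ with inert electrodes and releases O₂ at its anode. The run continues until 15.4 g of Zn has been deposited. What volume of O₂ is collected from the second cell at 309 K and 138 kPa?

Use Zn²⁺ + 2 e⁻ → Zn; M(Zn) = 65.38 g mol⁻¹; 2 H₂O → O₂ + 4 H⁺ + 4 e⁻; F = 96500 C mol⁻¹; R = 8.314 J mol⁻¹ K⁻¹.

2.19 L

n(Zn) = 15.4 / 65.38 = 0.2355 mol, so n(e⁻) = 2 × 0.2355 = 0.4711 mol.
The cells are in series, so the same 0.4711 mol of electrons passes through the second cell.
2 H₂O → O₂ + 4 H⁺ + 4 e⁻ — 4 mol e⁻ per mol O₂, so n(O₂) = 0.4711/4 = 0.1178 mol.
V = nRT/P = (0.1178 × 8.314 × 309) / (138 × 10³) = 0.00219 m³ = 2.19 L.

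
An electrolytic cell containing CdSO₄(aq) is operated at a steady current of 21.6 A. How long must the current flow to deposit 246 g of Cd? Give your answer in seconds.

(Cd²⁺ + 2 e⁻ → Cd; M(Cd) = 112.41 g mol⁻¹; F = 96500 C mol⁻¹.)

19600 s

n(Cd) = m/M = 246 / 112.41 = 2.188 mol.
Each Cd atom requires 2 electrons, so n(e⁻) = 2 × 2.188 = 4.377 mol.
Q = n(e⁻)·F = 4.377 × 96500 = 422400 C.
t = Q/I = 422400 / 21.60 A = 19550 s.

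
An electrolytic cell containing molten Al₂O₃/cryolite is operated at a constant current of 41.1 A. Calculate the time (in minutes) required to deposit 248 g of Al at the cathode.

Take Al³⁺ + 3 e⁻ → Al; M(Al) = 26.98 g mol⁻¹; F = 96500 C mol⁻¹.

n(Al) = m/M = 248 / 26.98 = 9.192 mol.
Each Al atom requires 3 electrons, so n(e⁻) = 3 × 9.192 = 27.58 mol.
Q = n(e⁻)·F = 27.58 × 96500 = 2661000 C.
t = Q/I = 2661000 / 41.10 A = 64750 s = 1080 min.

1080 min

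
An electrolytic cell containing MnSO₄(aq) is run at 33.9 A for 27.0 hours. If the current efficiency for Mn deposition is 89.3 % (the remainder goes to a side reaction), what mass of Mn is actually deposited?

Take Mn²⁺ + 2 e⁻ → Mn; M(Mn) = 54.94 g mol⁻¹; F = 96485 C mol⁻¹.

838 g

Q = I·t = 33.90 × 97200 = 3295000 C.
n(e⁻) = 3295000/96485 = 34.15 mol; theoretically n(Mn) = 34.15/2 = 17.08 mol, m_theo = 938.1 g.
At 89.3 % efficiency, m_actual = 0.893 × 938.1 = 838 g.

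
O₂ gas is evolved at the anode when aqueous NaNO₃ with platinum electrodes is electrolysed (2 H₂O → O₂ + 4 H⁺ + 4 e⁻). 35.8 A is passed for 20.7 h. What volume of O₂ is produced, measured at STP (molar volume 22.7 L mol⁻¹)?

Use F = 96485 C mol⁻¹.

157 L

Q = I·t = 35.80 A × 74520 s = 2668000 C.
n(e⁻) = Q/F = 2668000 / 96485 = 27.65 mol.
4 electrons are transferred per O₂ molecule, so n(O₂) = 27.65 / 4 = 6.913 mol.
V = n × V_m = 6.913 × 22.7 = 157 L.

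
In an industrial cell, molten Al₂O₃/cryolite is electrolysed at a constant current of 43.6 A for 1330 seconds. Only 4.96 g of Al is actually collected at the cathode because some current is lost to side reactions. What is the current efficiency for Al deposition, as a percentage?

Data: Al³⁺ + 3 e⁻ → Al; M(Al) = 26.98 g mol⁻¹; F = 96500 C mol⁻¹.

Q = I·t = 43.60 × 1330.0 = 57990 C; n(e⁻) = 57990/96500 = 0.6009 mol.
Theoretical n(Al) = n(e⁻)/3 = 0.2003 mol, i.e. m_theo = 0.2003 × 26.98 = 5.404 g.
Efficiency = m_actual / m_theo = 4.96 / 5.404 = 91.8 %.

91.8 %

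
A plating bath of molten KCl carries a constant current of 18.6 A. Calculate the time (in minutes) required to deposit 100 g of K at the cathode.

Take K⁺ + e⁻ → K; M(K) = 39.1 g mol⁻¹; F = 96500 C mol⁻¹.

n(K) = m/M = 100 / 39.1 = 2.558 mol.
Each K atom requires 1 electron, so n(e⁻) = 1 × 2.558 = 2.558 mol.
Q = n(e⁻)·F = 2.558 × 96500 = 246800 C.
t = Q/I = 246800 / 18.60 A = 13270 s = 221 min.

221 min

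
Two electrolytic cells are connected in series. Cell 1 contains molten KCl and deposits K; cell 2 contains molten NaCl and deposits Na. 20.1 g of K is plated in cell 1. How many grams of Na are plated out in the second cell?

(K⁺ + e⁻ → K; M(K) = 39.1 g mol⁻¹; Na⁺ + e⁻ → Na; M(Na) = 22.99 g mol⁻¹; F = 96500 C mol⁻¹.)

n(K) = 20.1 / 39.1 = 0.5141 mol.
Since K⁺ + e⁻ → K, n(e⁻) passed = 1 × 0.5141 = 0.5141 mol.
Cells in series carry the same charge, so the same 0.5141 mol of electrons passes through cell 2.
Na⁺ + e⁻ → Na, so n(Na) = 0.5141 / 1 = 0.5141 mol.
m(Na) = 0.5141 × 22.99 = 11.8 g.

11.8 g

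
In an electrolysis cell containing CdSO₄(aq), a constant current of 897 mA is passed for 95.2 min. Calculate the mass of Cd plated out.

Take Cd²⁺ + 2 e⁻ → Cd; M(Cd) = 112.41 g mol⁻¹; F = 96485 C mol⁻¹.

2.98 g

Q = I·t = 0.8970 A × 5712.0 s = 5124 C.
n(e⁻) = Q/F = 5124 / 96485 = 0.05310 mol.
Cd²⁺ + 2 e⁻ → Cd, so n(Cd) = n(e⁻)/2 = 0.02655 mol.
m = n·M = 0.02655 × 112.41 = 2.98 g.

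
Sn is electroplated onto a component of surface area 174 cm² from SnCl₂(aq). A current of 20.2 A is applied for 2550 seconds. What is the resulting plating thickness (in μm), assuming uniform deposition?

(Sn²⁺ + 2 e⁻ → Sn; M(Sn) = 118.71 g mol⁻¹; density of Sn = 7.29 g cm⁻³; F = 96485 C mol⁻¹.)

250 μm

Q = I·t = 20.20 × 2550.0 = 51510 C; n(e⁻) = 0.5339 mol.
n(Sn) = n(e⁻)/2 = 0.2669 mol, so m = 0.2669 × 118.71 = 31.69 g.
Volume = m/ρ = 31.69 / 7.29 = 4.347 cm³.
Thickness = V/A = 4.347 / 174 = 0.0250 cm = 250 μm.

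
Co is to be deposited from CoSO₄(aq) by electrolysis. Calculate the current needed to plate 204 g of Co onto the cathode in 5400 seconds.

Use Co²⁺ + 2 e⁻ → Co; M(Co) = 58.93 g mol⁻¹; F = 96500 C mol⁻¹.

124 A

n(Co) = 204 / 58.93 = 3.462 mol.
n(e⁻) = 2 × 3.462 = 6.923 mol.
Q = n(e⁻)·F = 6.923 × 96500 = 668100 C.
I = Q/t = 668100 / 5400.0 s = 124 A.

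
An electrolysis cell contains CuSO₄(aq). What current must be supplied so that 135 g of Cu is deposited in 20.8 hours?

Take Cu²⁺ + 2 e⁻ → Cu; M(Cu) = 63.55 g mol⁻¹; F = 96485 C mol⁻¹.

n(Cu) = 135 / 63.55 = 2.124 mol.
n(e⁻) = 2 × 2.124 = 4.249 mol.
Q = n(e⁻)·F = 4.249 × 96485 = 409900 C.
I = Q/t = 409900 / 74880 s = 5.47 A.

5.47 A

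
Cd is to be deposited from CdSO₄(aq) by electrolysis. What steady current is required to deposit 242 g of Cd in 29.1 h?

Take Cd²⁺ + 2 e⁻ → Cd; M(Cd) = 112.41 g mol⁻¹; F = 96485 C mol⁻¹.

n(Cd) = 242 / 112.41 = 2.153 mol.
n(e⁻) = 2 × 2.153 = 4.306 mol.
Q = n(e⁻)·F = 4.306 × 96485 = 415400 C.
I = Q/t = 415400 / 104760 s = 3.97 A.

3.97 A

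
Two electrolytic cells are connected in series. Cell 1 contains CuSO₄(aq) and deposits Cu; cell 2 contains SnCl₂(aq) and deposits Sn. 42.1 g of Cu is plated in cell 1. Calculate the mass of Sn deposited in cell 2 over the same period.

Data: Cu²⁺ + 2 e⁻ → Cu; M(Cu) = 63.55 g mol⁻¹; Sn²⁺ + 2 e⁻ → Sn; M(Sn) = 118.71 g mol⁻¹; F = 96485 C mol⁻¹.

n(Cu) = 42.1 / 63.55 = 0.6625 mol.
Since Cu²⁺ + 2 e⁻ → Cu, n(e⁻) passed = 2 × 0.6625 = 1.325 mol.
Cells in series carry the same charge, so the same 1.325 mol of electrons passes through cell 2.
Sn²⁺ + 2 e⁻ → Sn, so n(Sn) = 1.325 / 2 = 0.6625 mol.
m(Sn) = 0.6625 × 118.71 = 78.6 g.

78.6 g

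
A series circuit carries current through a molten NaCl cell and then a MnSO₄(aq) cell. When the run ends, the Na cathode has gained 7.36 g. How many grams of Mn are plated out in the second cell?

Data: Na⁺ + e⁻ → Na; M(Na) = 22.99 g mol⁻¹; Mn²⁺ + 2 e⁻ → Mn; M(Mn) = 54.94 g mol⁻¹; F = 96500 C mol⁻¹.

n(Na) = 7.36 / 22.99 = 0.3201 mol.
Since Na⁺ + e⁻ → Na, n(e⁻) passed = 1 × 0.3201 = 0.3201 mol.
Cells in series carry the same charge, so the same 0.3201 mol of electrons passes through cell 2.
Mn²⁺ + 2 e⁻ → Mn, so n(Mn) = 0.3201 / 2 = 0.1601 mol.
m(Mn) = 0.1601 × 54.94 = 8.79 g.

8.79 g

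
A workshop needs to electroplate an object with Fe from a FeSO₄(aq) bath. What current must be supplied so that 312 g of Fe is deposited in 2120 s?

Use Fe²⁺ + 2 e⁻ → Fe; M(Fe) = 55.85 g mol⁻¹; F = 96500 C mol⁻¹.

509 A

n(Fe) = 312 / 55.85 = 5.586 mol.
n(e⁻) = 2 × 5.586 = 11.17 mol.
Q = n(e⁻)·F = 11.17 × 96500 = 1078000 C.
I = Q/t = 1078000 / 2120.0 s = 509 A.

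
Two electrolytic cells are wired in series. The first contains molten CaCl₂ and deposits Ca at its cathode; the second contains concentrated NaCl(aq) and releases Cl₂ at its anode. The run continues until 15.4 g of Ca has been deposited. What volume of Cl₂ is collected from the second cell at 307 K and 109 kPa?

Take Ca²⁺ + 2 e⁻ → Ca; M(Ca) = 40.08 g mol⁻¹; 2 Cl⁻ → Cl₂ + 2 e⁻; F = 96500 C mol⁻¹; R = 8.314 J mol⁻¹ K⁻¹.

n(Ca) = 15.4 / 40.08 = 0.3842 mol, so n(e⁻) = 2 × 0.3842 = 0.7685 mol.
The cells are in series, so the same 0.7685 mol of electrons passes through the second cell.
2 Cl⁻ → Cl₂ + 2 e⁻ — 2 mol e⁻ per mol Cl₂, so n(Cl₂) = 0.7685/2 = 0.3842 mol.
V = nRT/P = (0.3842 × 8.314 × 307) / (109 × 10³) = 0.00900 m³ = 9.00 L.

9.00 L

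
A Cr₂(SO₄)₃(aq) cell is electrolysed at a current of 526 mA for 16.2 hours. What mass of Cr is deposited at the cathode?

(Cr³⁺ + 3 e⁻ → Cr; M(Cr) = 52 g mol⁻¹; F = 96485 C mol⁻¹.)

Q = I·t = 0.5260 A × 58320 s = 30680 C.
n(e⁻) = Q/F = 30680 / 96485 = 0.3179 mol.
Cr³⁺ + 3 e⁻ → Cr, so n(Cr) = n(e⁻)/3 = 0.1060 mol.
m = n·M = 0.1060 × 52 = 5.51 g.

5.51 g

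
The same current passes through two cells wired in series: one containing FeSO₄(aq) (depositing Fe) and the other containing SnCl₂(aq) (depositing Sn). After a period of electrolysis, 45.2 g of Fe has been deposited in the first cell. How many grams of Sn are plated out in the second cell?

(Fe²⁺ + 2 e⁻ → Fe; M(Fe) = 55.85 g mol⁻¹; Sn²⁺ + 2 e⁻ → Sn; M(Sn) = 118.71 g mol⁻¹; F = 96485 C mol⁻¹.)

n(Fe) = 45.2 / 55.85 = 0.8093 mol.
Since Fe²⁺ + 2 e⁻ → Fe, n(e⁻) passed = 2 × 0.8093 = 1.619 mol.
Cells in series carry the same charge, so the same 1.619 mol of electrons passes through cell 2.
Sn²⁺ + 2 e⁻ → Sn, so n(Sn) = 1.619 / 2 = 0.8093 mol.
m(Sn) = 0.8093 × 118.71 = 96.1 g.

96.1 g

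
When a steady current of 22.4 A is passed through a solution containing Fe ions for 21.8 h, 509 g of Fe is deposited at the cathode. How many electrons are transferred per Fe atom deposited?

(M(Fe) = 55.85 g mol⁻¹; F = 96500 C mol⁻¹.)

Q = I·t = 22.40 A × 78480 s = 1758000 C, so n(e⁻) = 1758000/96500 = 18.22 mol.
n(Fe) deposited = 509 / 55.85 = 9.114 mol.
Electrons per atom = n(e⁻)/n(Fe) = 18.22 / 9.114 = 2.00 ≈ 2, so the ion is Fe²⁺.

2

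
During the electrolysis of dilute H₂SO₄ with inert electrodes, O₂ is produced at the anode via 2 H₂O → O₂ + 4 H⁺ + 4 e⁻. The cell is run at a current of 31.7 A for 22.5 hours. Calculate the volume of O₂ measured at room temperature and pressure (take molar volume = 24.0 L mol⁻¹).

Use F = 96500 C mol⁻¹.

160 L

Q = I·t = 31.70 A × 81000 s = 2568000 C.
n(e⁻) = Q/F = 2568000 / 96500 = 26.61 mol.
4 electrons are transferred per O₂ molecule, so n(O₂) = 26.61 / 4 = 6.652 mol.
V = n × V_m = 6.652 × 24.0 = 160 L.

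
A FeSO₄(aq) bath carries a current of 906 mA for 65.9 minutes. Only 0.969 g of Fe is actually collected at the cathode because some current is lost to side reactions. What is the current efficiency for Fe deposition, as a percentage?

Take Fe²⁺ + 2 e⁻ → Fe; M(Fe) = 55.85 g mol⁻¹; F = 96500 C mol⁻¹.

Q = I·t = 0.9060 × 3954.0 = 3582 C; n(e⁻) = 3582/96500 = 0.03712 mol.
Theoretical n(Fe) = n(e⁻)/2 = 0.01856 mol, i.e. m_theo = 0.01856 × 55.85 = 1.037 g.
Efficiency = m_actual / m_theo = 0.969 / 1.037 = 93.5 %.

93.5 %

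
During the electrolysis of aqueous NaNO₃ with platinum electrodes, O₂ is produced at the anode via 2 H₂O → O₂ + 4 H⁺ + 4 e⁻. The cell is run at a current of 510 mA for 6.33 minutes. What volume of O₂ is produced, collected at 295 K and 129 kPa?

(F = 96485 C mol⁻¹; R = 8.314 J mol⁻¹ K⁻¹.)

0.00954 L

Q = I·t = 0.5100 A × 379.80 s = 193.7 C.
n(e⁻) = Q/F = 193.7 / 96485 = 0.002008 mol.
4 electrons are transferred per O₂ molecule, so n(O₂) = 0.002008 / 4 = 0.0005019 mol.
V = nRT/P = (0.0005019 × 8.314 × 295) / (129 × 10³ Pa) = 9.54 × 10⁻⁶ m³ = 0.00954 L.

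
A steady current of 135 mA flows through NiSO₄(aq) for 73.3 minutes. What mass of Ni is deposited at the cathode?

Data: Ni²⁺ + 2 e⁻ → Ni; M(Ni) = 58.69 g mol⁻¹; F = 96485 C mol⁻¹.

0.181 g

Q = I·t = 0.1350 A × 4398.0 s = 593.7 C.
n(e⁻) = Q/F = 593.7 / 96485 = 0.006154 mol.
Ni²⁺ + 2 e⁻ → Ni, so n(Ni) = n(e⁻)/2 = 0.003077 mol.
m = n·M = 0.003077 × 58.69 = 0.181 g.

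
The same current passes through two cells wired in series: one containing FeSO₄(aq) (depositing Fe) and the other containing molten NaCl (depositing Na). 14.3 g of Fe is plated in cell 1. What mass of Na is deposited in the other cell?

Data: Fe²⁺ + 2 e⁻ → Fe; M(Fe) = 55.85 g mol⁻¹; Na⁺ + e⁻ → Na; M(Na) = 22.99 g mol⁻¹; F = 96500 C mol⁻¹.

n(Fe) = 14.3 / 55.85 = 0.2560 mol.
Since Fe²⁺ + 2 e⁻ → Fe, n(e⁻) passed = 2 × 0.2560 = 0.5121 mol.
Cells in series carry the same charge, so the same 0.5121 mol of electrons passes through cell 2.
Na⁺ + e⁻ → Na, so n(Na) = 0.5121 / 1 = 0.5121 mol.
m(Na) = 0.5121 × 22.99 = 11.8 g.

11.8 g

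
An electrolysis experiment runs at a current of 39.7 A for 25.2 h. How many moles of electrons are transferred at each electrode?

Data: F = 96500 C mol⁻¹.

Q = I·t = 39.70 A × 90720 s = 3602000 C.
n(e⁻) = Q/F = 3602000 / 96500 = 37.3 mol.

37.3 mol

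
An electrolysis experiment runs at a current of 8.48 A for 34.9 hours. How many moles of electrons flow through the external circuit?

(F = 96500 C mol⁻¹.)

Q = I·t = 8.480 A × 125640 s = 1065000 C.
n(e⁻) = Q/F = 1065000 / 96500 = 11.0 mol.

11.0 mol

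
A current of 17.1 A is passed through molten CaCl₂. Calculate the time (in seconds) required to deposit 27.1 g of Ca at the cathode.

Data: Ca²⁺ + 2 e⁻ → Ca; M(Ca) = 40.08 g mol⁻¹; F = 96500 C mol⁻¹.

n(Ca) = m/M = 27.1 / 40.08 = 0.6761 mol.
Each Ca atom requires 2 electrons, so n(e⁻) = 2 × 0.6761 = 1.352 mol.
Q = n(e⁻)·F = 1.352 × 96500 = 130500 C.
t = Q/I = 130500 / 17.10 A = 7631 s.

7630 s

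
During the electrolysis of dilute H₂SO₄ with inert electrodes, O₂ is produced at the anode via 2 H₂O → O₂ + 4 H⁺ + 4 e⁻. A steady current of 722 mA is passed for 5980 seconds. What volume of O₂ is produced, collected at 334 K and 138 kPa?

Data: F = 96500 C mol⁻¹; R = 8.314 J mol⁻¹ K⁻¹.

Q = I·t = 0.7220 A × 5980.0 s = 4318 C.
n(e⁻) = Q/F = 4318 / 96500 = 0.04474 mol.
4 electrons are transferred per O₂ molecule, so n(O₂) = 0.04474 / 4 = 0.01119 mol.
V = nRT/P = (0.01119 × 8.314 × 334) / (138 × 10³ Pa) = 2.25 × 10⁻⁴ m³ = 0.225 L.

0.225 L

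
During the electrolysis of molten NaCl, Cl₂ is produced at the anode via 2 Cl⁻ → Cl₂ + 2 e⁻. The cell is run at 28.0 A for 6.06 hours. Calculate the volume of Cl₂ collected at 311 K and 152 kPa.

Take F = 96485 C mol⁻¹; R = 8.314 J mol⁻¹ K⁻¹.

53.8 L

Q = I·t = 28.00 A × 21816 s = 610800 C.
n(e⁻) = Q/F = 610800 / 96485 = 6.331 mol.
2 electrons are transferred per Cl₂ molecule, so n(Cl₂) = 6.331 / 2 = 3.166 mol.
V = nRT/P = (3.166 × 8.314 × 311) / (152 × 10³ Pa) = 0.0538 m³ = 53.8 L.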